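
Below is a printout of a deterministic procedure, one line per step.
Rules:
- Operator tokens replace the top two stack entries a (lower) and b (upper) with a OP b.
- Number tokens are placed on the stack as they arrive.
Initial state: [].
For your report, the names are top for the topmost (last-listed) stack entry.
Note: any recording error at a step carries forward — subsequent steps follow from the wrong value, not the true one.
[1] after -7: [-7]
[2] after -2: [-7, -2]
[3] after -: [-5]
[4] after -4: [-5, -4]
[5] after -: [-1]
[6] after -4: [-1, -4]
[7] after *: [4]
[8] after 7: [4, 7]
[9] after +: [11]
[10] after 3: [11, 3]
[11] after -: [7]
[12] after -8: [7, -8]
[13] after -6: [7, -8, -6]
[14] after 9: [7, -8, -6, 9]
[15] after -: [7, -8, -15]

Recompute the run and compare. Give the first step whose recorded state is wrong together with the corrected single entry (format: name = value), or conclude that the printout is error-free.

step 11, top = 8

step 1: push -7: top = -7 -> same as recorded
step 2: push -2: top = -2 -> checks out
step 3: -7 - -2 = -5 -> same as recorded
step 4: push -4: top = -4 -> consistent with the printout
step 5: -5 - -4 = -1 -> consistent with the printout
step 6: push -4: top = -4 -> consistent with the printout
step 7: -1 * -4 = 4 -> no discrepancy
step 8: push 7: top = 7 -> no discrepancy
step 9: 4 + 7 = 11 -> verified
step 10: push 3: top = 3 -> exactly as logged
step 11: 11 - 3 = 8 -> first mismatch against the printout
Step 11 is the first one off; corrected, top = 8.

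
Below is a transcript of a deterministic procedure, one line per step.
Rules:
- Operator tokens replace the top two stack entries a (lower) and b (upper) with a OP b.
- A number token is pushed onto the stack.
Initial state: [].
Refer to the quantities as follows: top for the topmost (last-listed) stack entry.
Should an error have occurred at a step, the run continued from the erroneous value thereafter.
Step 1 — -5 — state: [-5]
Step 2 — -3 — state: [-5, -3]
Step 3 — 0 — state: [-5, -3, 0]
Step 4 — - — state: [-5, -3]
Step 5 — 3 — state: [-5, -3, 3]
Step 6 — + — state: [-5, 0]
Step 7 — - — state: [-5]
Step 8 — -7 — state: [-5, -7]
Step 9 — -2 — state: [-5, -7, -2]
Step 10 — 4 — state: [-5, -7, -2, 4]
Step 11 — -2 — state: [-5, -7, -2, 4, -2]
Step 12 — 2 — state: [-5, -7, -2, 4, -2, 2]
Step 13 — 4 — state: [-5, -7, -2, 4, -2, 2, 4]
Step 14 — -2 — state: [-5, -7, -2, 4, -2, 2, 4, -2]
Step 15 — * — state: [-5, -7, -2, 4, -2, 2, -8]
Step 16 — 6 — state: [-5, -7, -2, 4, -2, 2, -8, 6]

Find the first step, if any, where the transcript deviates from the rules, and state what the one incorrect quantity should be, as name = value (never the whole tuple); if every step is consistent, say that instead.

Recomputing the run from the initial state:
step 1: [-5]
step 2: [-5, -3]
step 3: [-5, -3, 0]
step 4: [-5, -3]
step 5: [-5, -3, 3]
step 6: [-5, 0]
step 7: [-5]
step 8: [-5, -7]
step 9: [-5, -7, -2]
step 10: [-5, -7, -2, 4]
step 11: [-5, -7, -2, 4, -2]
step 12: [-5, -7, -2, 4, -2, 2]
step 13: [-5, -7, -2, 4, -2, 2, 4]
step 14: [-5, -7, -2, 4, -2, 2, 4, -2]
step 15: [-5, -7, -2, 4, -2, 2, -8]
step 16: [-5, -7, -2, 4, -2, 2, -8, 6]
This matches the transcript at every step.

no error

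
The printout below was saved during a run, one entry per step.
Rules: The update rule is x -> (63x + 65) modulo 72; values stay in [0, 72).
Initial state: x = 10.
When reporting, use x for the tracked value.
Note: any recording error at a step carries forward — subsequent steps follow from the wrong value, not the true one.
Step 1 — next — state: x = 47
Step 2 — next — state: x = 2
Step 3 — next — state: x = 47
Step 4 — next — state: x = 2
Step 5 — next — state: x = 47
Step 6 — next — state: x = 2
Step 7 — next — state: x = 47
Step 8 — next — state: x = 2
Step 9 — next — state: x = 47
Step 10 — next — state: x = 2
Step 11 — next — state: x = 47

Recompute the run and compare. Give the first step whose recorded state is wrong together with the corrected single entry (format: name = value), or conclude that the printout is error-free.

1. x = (63*10 + 65) mod 72 = 47 (consistent with the printout)
2. x = (63*47 + 65) mod 72 = 2 (agrees with the printout)
3. x = (63*2 + 65) mod 72 = 47 (exactly as logged)
4. x = (63*47 + 65) mod 72 = 2 (confirmed correct)
5. x = (63*2 + 65) mod 72 = 47 (same as recorded)
6. x = (63*47 + 65) mod 72 = 2 (confirmed correct)
7. x = (63*2 + 65) mod 72 = 47 (in agreement)
8. x = (63*47 + 65) mod 72 = 2 (consistent with the printout)
9. x = (63*2 + 65) mod 72 = 47 (verified)
10. x = (63*47 + 65) mod 72 = 2 (checks out)
11. x = (63*2 + 65) mod 72 = 47 (exactly as logged)
Nothing is out of place; the run is error-free.

no error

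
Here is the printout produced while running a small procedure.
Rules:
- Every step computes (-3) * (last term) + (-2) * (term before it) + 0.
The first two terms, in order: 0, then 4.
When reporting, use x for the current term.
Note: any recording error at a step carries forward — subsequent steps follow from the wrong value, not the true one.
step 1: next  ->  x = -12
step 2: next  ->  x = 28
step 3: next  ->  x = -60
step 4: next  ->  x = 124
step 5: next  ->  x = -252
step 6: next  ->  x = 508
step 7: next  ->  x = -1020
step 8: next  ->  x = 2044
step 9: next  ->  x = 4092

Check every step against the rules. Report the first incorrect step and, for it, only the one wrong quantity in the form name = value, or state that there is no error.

Recomputing the run from the initial state:
step 1: x = -12
step 2: x = 28
step 3: x = -60
step 4: x = 124
step 5: x = -252
step 6: x = 508
step 7: x = -1020
step 8: x = 2044
step 9: x = -4092
The first disagreement with the printout is at step 9, where the value should be x = -4092.

step 9, x = -4092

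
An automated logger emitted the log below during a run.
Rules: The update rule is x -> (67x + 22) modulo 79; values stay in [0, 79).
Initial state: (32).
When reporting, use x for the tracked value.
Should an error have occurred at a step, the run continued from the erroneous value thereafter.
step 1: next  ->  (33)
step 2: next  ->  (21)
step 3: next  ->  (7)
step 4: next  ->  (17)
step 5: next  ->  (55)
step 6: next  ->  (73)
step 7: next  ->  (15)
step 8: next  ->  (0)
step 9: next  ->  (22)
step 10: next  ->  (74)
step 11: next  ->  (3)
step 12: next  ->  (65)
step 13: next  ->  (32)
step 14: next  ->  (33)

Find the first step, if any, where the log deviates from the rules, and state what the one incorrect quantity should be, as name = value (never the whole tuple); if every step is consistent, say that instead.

1. x = (67*32 + 22) mod 79 = 33 (checks out)
2. x = (67*33 + 22) mod 79 = 21 (no discrepancy)
3. x = (67*21 + 22) mod 79 = 7 (checks out)
4. x = (67*7 + 22) mod 79 = 17 (confirmed correct)
5. x = (67*17 + 22) mod 79 = 55 (checks out)
6. x = (67*55 + 22) mod 79 = 73 (matches)
7. x = (67*73 + 22) mod 79 = 15 (in agreement)
8. x = (67*15 + 22) mod 79 = 0 (no discrepancy)
9. x = (67*0 + 22) mod 79 = 22 (exactly as logged)
10. x = (67*22 + 22) mod 79 = 74 (agrees with the log)
11. x = (67*74 + 22) mod 79 = 3 (in agreement)
12. x = (67*3 + 22) mod 79 = 65 (same as recorded)
13. x = (67*65 + 22) mod 79 = 32 (checks out)
14. x = (67*32 + 22) mod 79 = 33 (consistent with the log)
All entries verified; no error found.

no error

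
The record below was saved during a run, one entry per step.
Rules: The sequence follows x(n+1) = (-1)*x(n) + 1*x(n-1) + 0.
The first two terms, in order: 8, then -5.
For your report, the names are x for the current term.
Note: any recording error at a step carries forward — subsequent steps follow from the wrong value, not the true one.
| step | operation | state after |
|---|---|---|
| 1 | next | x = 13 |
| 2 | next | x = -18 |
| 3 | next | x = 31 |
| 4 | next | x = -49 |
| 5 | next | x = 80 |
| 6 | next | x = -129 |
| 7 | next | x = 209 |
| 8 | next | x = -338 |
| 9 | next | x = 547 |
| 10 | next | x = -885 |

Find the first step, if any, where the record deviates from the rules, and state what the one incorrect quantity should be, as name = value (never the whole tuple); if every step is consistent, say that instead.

no error

Recomputing the run from the initial state:
step 1: x = 13
step 2: x = -18
step 3: x = 31
step 4: x = -49
step 5: x = 80
step 6: x = -129
step 7: x = 209
step 8: x = -338
step 9: x = 547
step 10: x = -885
This matches the record at every step.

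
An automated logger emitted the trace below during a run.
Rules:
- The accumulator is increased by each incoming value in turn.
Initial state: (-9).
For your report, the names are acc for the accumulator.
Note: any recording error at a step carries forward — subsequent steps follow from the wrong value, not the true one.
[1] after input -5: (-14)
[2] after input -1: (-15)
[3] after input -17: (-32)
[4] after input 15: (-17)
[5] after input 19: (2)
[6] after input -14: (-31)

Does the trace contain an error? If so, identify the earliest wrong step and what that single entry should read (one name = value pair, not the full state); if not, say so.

Recomputing the run from the initial state:
step 1: acc = -14
step 2: acc = -15
step 3: acc = -32
step 4: acc = -17
step 5: acc = 2
step 6: acc = -12
The first disagreement with the trace is at step 6, where the value should be acc = -12.

step 6, acc = -12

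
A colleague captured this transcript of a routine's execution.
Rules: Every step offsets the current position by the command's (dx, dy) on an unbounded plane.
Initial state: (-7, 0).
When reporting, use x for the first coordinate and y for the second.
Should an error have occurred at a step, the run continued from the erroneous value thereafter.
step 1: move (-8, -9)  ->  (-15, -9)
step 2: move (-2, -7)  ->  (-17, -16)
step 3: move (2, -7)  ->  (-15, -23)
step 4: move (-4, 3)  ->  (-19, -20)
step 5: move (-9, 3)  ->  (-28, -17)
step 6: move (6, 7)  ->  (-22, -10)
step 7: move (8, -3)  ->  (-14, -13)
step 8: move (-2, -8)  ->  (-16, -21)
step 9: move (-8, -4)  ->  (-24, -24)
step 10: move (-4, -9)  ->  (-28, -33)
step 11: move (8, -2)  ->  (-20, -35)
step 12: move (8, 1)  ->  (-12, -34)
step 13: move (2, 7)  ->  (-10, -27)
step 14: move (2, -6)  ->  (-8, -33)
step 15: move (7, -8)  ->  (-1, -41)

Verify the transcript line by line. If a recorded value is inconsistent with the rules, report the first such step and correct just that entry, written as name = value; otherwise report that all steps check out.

step 1: x = -7 + (-8) = -15, y = 0 + (-9) = -9 -> verified
step 2: x = -15 + (-2) = -17, y = -9 + (-7) = -16 -> matches
step 3: x = -17 + (2) = -15, y = -16 + (-7) = -23 -> same as recorded
step 4: x = -15 + (-4) = -19, y = -23 + (3) = -20 -> confirmed correct
step 5: x = -19 + (-9) = -28, y = -20 + (3) = -17 -> exactly as logged
step 6: x = -28 + (6) = -22, y = -17 + (7) = -10 -> verified
step 7: x = -22 + (8) = -14, y = -10 + (-3) = -13 -> same as recorded
step 8: x = -14 + (-2) = -16, y = -13 + (-8) = -21 -> checks out
step 9: x = -16 + (-8) = -24, y = -21 + (-4) = -25 -> not what was recorded
First incorrect step: 9; the correct value is y = -25.

step 9, y = -25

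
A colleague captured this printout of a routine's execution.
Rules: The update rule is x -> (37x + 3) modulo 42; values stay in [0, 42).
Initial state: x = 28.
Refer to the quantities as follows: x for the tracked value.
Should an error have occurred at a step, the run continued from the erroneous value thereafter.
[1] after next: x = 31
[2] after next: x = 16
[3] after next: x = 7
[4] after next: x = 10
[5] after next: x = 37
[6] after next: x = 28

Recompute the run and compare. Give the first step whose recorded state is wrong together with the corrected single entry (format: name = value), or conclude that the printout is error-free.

Recomputing the run from the initial state:
step 1: x = 31
step 2: x = 16
step 3: x = 7
step 4: x = 10
step 5: x = 37
step 6: x = 28
This matches the printout at every step.

no error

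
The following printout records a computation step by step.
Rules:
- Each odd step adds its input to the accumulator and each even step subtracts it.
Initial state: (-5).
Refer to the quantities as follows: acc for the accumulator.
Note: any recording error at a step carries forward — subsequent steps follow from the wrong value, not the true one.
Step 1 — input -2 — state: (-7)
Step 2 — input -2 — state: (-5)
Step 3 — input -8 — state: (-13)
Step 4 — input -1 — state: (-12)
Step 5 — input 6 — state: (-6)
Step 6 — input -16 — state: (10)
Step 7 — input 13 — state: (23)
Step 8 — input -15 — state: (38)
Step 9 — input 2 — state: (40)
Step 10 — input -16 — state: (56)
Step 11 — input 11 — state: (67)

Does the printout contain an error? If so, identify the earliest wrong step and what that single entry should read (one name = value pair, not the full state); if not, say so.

step 1: acc = -5 + -2 = -7 -> matches
step 2: acc = -7 - -2 = -5 -> same as recorded
step 3: acc = -5 + -8 = -13 -> same as recorded
step 4: acc = -13 - -1 = -12 -> agrees with the printout
step 5: acc = -12 + 6 = -6 -> same as recorded
step 6: acc = -6 - -16 = 10 -> matches
step 7: acc = 10 + 13 = 23 -> in agreement
step 8: acc = 23 - -15 = 38 -> no discrepancy
step 9: acc = 38 + 2 = 40 -> agrees with the printout
step 10: acc = 40 - -16 = 56 -> in agreement
step 11: acc = 56 + 11 = 67 -> in agreement
All steps check out; nothing to correct.

no error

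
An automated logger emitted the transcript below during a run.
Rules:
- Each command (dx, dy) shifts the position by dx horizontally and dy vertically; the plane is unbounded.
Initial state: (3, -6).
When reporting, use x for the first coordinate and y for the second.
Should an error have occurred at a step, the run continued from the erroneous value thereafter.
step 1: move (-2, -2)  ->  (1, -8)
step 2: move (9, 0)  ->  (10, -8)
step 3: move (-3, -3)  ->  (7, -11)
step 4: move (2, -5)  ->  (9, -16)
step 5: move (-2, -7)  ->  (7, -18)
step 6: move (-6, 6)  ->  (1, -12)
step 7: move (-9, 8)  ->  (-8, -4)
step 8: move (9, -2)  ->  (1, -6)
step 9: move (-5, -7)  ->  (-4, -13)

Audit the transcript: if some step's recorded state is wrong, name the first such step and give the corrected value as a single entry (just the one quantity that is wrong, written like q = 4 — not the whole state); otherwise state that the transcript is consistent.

1. x = 3 + (-2) = 1, y = -6 + (-2) = -8 (verified)
2. x = 1 + (9) = 10, y = -8 + (0) = -8 (verified)
3. x = 10 + (-3) = 7, y = -8 + (-3) = -11 (matches)
4. x = 7 + (2) = 9, y = -11 + (-5) = -16 (consistent with the transcript)
5. x = 9 + (-2) = 7, y = -16 + (-7) = -23 (the transcript disagrees here)
First deviation found at step 5; the corrected entry is y = -23.

step 5, y = -23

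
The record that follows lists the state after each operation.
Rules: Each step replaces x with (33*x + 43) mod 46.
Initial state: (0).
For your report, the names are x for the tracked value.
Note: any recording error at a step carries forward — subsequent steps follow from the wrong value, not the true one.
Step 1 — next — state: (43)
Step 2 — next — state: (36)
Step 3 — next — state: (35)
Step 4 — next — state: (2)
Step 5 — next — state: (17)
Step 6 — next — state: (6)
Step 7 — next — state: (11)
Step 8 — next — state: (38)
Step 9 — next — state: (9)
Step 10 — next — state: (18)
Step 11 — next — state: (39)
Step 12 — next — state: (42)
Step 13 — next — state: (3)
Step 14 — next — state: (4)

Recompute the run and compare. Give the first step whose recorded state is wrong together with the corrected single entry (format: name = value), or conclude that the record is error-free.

Recomputing the run from the initial state:
step 1: x = 43
step 2: x = 36
step 3: x = 35
step 4: x = 2
step 5: x = 17
step 6: x = 6
step 7: x = 11
step 8: x = 38
step 9: x = 9
step 10: x = 18
step 11: x = 39
step 12: x = 42
step 13: x = 3
step 14: x = 4
This matches the record at every step.

no error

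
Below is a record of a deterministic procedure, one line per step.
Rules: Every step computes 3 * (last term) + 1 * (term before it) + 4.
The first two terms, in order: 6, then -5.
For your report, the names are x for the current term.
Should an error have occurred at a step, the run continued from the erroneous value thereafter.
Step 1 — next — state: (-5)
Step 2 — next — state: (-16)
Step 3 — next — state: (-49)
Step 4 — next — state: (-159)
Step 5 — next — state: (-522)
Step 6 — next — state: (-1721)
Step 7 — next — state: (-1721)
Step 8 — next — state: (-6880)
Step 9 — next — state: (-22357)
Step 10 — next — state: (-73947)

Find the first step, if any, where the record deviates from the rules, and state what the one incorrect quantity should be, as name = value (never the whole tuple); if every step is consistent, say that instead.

step 7, x = -5681

step 1: x = 3*(-5) + (1)*(6) + (4) = -5 -> matches
step 2: x = 3*(-5) + (1)*(-5) + (4) = -16 -> consistent with the record
step 3: x = 3*(-16) + (1)*(-5) + (4) = -49 -> confirmed correct
step 4: x = 3*(-49) + (1)*(-16) + (4) = -159 -> checks out
step 5: x = 3*(-159) + (1)*(-49) + (4) = -522 -> same as recorded
step 6: x = 3*(-522) + (1)*(-159) + (4) = -1721 -> no discrepancy
step 7: x = 3*(-1721) + (1)*(-522) + (4) = -5681 -> this is not what the record shows
Step 7 is the first one off; corrected, x = -5681.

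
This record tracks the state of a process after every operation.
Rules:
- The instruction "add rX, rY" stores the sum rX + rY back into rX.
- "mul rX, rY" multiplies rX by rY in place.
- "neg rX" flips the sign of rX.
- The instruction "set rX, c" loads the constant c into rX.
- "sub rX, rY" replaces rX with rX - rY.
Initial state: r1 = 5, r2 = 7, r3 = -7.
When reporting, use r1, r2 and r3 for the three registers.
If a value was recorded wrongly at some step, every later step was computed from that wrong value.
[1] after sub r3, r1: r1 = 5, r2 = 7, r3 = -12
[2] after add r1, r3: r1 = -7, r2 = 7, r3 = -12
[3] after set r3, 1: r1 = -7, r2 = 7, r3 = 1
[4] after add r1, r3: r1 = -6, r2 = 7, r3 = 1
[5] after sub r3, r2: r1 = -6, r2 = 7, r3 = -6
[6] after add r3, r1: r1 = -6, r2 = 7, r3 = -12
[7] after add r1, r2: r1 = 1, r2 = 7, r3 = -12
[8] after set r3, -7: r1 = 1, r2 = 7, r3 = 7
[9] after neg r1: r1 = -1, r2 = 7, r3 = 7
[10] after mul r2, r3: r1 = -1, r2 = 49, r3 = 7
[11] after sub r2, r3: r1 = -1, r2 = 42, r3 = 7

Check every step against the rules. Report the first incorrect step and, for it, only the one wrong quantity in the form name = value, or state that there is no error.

step 8, r3 = -7

Recomputing the run from the initial state:
step 1: r1 = 5, r2 = 7, r3 = -12
step 2: r1 = -7, r2 = 7, r3 = -12
step 3: r1 = -7, r2 = 7, r3 = 1
step 4: r1 = -6, r2 = 7, r3 = 1
step 5: r1 = -6, r2 = 7, r3 = -6
step 6: r1 = -6, r2 = 7, r3 = -12
step 7: r1 = 1, r2 = 7, r3 = -12
step 8: r1 = 1, r2 = 7, r3 = -7
step 9: r1 = -1, r2 = 7, r3 = -7
step 10: r1 = -1, r2 = -49, r3 = -7
step 11: r1 = -1, r2 = -42, r3 = -7
The first disagreement with the record is at step 8, where the value should be r3 = -7.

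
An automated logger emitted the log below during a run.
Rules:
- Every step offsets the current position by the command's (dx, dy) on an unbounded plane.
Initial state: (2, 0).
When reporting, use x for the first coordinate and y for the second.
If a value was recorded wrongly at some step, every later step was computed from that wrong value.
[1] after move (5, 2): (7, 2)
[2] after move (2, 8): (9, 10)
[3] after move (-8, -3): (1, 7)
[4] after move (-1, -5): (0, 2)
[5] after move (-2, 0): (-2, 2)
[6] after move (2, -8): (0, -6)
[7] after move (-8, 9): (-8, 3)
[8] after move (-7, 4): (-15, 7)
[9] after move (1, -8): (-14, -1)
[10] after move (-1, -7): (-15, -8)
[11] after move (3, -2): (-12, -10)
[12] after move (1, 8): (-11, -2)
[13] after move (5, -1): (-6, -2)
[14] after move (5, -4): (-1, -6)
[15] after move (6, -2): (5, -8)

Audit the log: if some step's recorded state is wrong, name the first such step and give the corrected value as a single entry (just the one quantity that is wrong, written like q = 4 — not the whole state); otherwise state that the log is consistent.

step 13, y = -3

step 1: x = 2 + (5) = 7, y = 0 + (2) = 2 -> checks out
step 2: x = 7 + (2) = 9, y = 2 + (8) = 10 -> in agreement
step 3: x = 9 + (-8) = 1, y = 10 + (-3) = 7 -> verified
step 4: x = 1 + (-1) = 0, y = 7 + (-5) = 2 -> same as recorded
step 5: x = 0 + (-2) = -2, y = 2 + (0) = 2 -> exactly as logged
step 6: x = -2 + (2) = 0, y = 2 + (-8) = -6 -> verified
step 7: x = 0 + (-8) = -8, y = -6 + (9) = 3 -> consistent with the log
step 8: x = -8 + (-7) = -15, y = 3 + (4) = 7 -> verified
step 9: x = -15 + (1) = -14, y = 7 + (-8) = -1 -> agrees with the log
step 10: x = -14 + (-1) = -15, y = -1 + (-7) = -8 -> verified
step 11: x = -15 + (3) = -12, y = -8 + (-2) = -10 -> same as recorded
step 12: x = -12 + (1) = -11, y = -10 + (8) = -2 -> consistent with the log
step 13: x = -11 + (5) = -6, y = -2 + (-1) = -3 -> this is not what the log shows
Step 13 is the first one off; corrected, y = -3.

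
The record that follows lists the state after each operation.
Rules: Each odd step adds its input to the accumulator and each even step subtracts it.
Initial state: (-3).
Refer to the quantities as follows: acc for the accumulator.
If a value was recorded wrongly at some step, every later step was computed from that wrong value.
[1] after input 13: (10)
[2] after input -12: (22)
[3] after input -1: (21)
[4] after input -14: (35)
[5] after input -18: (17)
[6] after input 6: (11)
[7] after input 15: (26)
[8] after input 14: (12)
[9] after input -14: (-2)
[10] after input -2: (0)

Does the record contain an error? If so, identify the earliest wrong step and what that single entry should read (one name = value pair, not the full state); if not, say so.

Step 1: acc = -3 + 13 = 10 — consistent with the record.
Step 2: acc = 10 - -12 = 22 — no discrepancy.
Step 3: acc = 22 + -1 = 21 — no discrepancy.
Step 4: acc = 21 - -14 = 35 — consistent with the record.
Step 5: acc = 35 + -18 = 17 — confirmed correct.
Step 6: acc = 17 - 6 = 11 — exactly as logged.
Step 7: acc = 11 + 15 = 26 — same as recorded.
Step 8: acc = 26 - 14 = 12 — no discrepancy.
Step 9: acc = 12 + -14 = -2 — checks out.
Step 10: acc = -2 - -2 = 0 — no discrepancy.
All entries verified; no error found.

no error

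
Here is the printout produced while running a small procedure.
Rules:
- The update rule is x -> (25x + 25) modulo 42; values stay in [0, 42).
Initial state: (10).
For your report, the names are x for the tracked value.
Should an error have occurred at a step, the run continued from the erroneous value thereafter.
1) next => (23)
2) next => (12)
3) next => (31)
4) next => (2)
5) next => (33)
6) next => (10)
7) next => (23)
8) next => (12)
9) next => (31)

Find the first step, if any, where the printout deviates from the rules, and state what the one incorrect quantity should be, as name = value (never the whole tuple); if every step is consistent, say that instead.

no error

Recomputing the run from the initial state:
step 1: x = 23
step 2: x = 12
step 3: x = 31
step 4: x = 2
step 5: x = 33
step 6: x = 10
step 7: x = 23
step 8: x = 12
step 9: x = 31
This matches the printout at every step.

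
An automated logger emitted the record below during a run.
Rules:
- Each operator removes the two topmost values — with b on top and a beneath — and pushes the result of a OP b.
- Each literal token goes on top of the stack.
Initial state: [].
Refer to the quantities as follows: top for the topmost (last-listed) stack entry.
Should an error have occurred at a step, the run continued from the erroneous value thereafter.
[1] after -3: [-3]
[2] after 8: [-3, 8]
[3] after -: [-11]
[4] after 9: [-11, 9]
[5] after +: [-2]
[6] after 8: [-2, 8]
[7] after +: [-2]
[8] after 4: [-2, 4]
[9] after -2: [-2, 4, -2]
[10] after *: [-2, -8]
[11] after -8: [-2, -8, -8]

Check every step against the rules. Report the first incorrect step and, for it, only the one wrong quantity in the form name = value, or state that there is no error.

step 7, top = 6

Step 1: push -3: top = -3 — checks out.
Step 2: push 8: top = 8 — agrees with the record.
Step 3: -3 - 8 = -11 — matches.
Step 4: push 9: top = 9 — no discrepancy.
Step 5: -11 + 9 = -2 — consistent with the record.
Step 6: push 8: top = 8 — in agreement.
Step 7: -2 + 8 = 6 — not what was recorded.
Conclusion: step 7 carries the first error; the entry should be top = 6.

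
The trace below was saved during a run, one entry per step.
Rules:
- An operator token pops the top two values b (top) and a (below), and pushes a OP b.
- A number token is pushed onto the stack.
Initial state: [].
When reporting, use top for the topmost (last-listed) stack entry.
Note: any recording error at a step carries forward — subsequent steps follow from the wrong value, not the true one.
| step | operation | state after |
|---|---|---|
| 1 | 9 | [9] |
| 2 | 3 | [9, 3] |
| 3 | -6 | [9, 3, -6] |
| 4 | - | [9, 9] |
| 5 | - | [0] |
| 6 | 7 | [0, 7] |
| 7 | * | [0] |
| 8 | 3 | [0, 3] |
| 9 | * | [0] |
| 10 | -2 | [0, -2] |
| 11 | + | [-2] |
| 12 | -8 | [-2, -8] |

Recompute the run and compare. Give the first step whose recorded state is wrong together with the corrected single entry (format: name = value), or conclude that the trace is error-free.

no error

step 1: push 9: top = 9 -> in agreement
step 2: push 3: top = 3 -> matches
step 3: push -6: top = -6 -> in agreement
step 4: 3 - -6 = 9 -> checks out
step 5: 9 - 9 = 0 -> no discrepancy
step 6: push 7: top = 7 -> no discrepancy
step 7: 0 * 7 = 0 -> exactly as logged
step 8: push 3: top = 3 -> no discrepancy
step 9: 0 * 3 = 0 -> consistent with the trace
step 10: push -2: top = -2 -> exactly as logged
step 11: 0 + -2 = -2 -> consistent with the trace
step 12: push -8: top = -8 -> confirmed correct
Each recorded entry agrees with the recomputation.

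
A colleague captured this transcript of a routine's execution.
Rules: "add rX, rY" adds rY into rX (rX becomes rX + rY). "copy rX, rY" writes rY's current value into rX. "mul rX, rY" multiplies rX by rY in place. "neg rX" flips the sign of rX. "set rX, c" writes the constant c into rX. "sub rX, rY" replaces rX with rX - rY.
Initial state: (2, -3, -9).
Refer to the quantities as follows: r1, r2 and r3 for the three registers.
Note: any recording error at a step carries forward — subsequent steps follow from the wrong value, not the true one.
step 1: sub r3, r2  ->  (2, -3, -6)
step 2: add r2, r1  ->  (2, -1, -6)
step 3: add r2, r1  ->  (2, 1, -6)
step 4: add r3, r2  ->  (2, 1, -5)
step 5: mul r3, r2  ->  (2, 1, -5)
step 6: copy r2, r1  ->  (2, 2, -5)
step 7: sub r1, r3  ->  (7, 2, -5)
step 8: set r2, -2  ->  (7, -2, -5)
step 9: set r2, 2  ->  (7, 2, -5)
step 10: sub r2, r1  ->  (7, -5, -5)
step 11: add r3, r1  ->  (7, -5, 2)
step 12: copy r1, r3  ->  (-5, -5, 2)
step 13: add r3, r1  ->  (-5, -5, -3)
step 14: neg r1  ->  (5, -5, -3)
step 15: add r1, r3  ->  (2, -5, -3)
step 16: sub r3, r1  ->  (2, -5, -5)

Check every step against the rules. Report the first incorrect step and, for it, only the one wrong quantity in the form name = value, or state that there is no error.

step 12, r1 = 2

step 1: r3 = -9 - -3 = -6 -> consistent with the transcript
step 2: r2 = -3 + 2 = -1 -> confirmed correct
step 3: r2 = -1 + 2 = 1 -> verified
step 4: r3 = -6 + 1 = -5 -> checks out
step 5: r3 = -5 * 1 = -5 -> agrees with the transcript
step 6: r2 = 2 -> same as recorded
step 7: r1 = 2 - -5 = 7 -> consistent with the transcript
step 8: r2 = -2 -> exactly as logged
step 9: r2 = 2 -> agrees with the transcript
step 10: r2 = 2 - 7 = -5 -> matches
step 11: r3 = -5 + 7 = 2 -> checks out
step 12: r1 = 2 -> a discrepancy with the transcript
The earliest wrong entry is at step 12: it should read r1 = 2.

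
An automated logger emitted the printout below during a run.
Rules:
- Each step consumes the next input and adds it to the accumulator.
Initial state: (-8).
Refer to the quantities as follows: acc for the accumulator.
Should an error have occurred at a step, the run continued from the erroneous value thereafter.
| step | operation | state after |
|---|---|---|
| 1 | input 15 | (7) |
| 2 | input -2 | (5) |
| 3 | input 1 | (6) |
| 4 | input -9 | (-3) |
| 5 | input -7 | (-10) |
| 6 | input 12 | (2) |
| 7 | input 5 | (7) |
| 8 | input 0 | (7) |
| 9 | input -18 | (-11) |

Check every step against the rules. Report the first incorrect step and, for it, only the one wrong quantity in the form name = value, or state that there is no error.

Recomputing the run from the initial state:
step 1: acc = 7
step 2: acc = 5
step 3: acc = 6
step 4: acc = -3
step 5: acc = -10
step 6: acc = 2
step 7: acc = 7
step 8: acc = 7
step 9: acc = -11
This matches the printout at every step.

no error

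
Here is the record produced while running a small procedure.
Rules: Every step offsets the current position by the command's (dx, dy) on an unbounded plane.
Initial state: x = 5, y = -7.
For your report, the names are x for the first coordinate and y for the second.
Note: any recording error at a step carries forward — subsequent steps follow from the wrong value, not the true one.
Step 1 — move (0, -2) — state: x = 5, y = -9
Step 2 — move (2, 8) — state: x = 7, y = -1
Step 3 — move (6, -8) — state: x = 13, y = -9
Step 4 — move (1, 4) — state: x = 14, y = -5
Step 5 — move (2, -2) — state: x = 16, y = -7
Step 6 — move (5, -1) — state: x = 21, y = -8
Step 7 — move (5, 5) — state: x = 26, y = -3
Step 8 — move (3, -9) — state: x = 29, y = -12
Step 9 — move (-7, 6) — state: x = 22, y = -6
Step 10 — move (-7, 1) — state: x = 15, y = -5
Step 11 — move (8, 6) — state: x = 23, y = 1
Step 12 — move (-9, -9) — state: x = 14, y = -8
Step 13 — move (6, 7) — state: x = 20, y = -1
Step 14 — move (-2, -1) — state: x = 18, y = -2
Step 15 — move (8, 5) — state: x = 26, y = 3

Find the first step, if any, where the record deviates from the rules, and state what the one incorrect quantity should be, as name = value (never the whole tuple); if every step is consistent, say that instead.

no error

Step 1: x = 5 + (0) = 5, y = -7 + (-2) = -9 — no discrepancy.
Step 2: x = 5 + (2) = 7, y = -9 + (8) = -1 — in agreement.
Step 3: x = 7 + (6) = 13, y = -1 + (-8) = -9 — agrees with the record.
Step 4: x = 13 + (1) = 14, y = -9 + (4) = -5 — consistent with the record.
Step 5: x = 14 + (2) = 16, y = -5 + (-2) = -7 — matches.
Step 6: x = 16 + (5) = 21, y = -7 + (-1) = -8 — no discrepancy.
Step 7: x = 21 + (5) = 26, y = -8 + (5) = -3 — no discrepancy.
Step 8: x = 26 + (3) = 29, y = -3 + (-9) = -12 — in agreement.
Step 9: x = 29 + (-7) = 22, y = -12 + (6) = -6 — consistent with the record.
Step 10: x = 22 + (-7) = 15, y = -6 + (1) = -5 — no discrepancy.
Step 11: x = 15 + (8) = 23, y = -5 + (6) = 1 — verified.
Step 12: x = 23 + (-9) = 14, y = 1 + (-9) = -8 — matches.
Step 13: x = 14 + (6) = 20, y = -8 + (7) = -1 — exactly as logged.
Step 14: x = 20 + (-2) = 18, y = -1 + (-1) = -2 — no discrepancy.
Step 15: x = 18 + (8) = 26, y = -2 + (5) = 3 — consistent with the record.
All entries verified; no error found.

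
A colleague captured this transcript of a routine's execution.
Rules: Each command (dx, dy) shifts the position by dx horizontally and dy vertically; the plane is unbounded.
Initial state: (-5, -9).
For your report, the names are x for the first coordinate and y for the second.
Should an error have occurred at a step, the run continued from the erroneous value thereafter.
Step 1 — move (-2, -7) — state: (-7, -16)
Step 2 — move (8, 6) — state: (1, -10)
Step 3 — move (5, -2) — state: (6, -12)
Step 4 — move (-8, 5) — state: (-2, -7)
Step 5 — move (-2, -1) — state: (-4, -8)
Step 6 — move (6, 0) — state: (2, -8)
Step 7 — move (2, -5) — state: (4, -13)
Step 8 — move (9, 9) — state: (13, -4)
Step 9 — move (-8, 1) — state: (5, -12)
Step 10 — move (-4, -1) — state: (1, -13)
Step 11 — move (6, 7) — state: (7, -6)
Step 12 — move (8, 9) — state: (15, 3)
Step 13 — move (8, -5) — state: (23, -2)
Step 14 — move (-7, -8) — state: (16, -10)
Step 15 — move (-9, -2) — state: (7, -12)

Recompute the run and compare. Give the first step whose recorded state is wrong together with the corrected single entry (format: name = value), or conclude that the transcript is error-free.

step 9, y = -3

Recomputing the run from the initial state:
step 1: x = -7, y = -16
step 2: x = 1, y = -10
step 3: x = 6, y = -12
step 4: x = -2, y = -7
step 5: x = -4, y = -8
step 6: x = 2, y = -8
step 7: x = 4, y = -13
step 8: x = 13, y = -4
step 9: x = 5, y = -3
step 10: x = 1, y = -4
step 11: x = 7, y = 3
step 12: x = 15, y = 12
step 13: x = 23, y = 7
step 14: x = 16, y = -1
step 15: x = 7, y = -3
The first disagreement with the transcript is at step 9, where the value should be y = -3.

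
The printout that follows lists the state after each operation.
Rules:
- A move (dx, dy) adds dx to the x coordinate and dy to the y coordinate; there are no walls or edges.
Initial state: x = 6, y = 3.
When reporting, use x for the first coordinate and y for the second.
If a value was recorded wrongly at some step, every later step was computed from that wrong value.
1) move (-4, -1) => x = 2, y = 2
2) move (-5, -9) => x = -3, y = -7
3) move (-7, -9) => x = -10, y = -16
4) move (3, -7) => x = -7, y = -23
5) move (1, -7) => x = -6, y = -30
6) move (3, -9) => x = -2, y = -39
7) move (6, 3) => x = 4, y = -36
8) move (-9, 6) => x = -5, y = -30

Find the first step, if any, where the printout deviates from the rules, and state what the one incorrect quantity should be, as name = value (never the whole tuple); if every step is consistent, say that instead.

step 1: x = 6 + (-4) = 2, y = 3 + (-1) = 2 -> consistent with the printout
step 2: x = 2 + (-5) = -3, y = 2 + (-9) = -7 -> in agreement
step 3: x = -3 + (-7) = -10, y = -7 + (-9) = -16 -> no discrepancy
step 4: x = -10 + (3) = -7, y = -16 + (-7) = -23 -> verified
step 5: x = -7 + (1) = -6, y = -23 + (-7) = -30 -> no discrepancy
step 6: x = -6 + (3) = -3, y = -30 + (-9) = -39 -> the printout has a different value
First deviation found at step 6; the corrected entry is x = -3.

step 6, x = -3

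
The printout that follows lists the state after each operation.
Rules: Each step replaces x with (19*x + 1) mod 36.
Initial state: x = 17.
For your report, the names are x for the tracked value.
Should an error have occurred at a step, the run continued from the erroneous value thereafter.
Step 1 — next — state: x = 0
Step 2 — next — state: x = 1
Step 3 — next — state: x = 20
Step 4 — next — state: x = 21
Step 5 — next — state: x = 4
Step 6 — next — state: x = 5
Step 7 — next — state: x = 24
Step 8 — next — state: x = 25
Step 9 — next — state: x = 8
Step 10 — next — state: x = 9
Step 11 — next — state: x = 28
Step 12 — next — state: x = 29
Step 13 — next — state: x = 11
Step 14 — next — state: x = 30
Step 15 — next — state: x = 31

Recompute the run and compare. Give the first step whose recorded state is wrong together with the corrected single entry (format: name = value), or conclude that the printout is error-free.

Recomputing the run from the initial state:
step 1: x = 0
step 2: x = 1
step 3: x = 20
step 4: x = 21
step 5: x = 4
step 6: x = 5
step 7: x = 24
step 8: x = 25
step 9: x = 8
step 10: x = 9
step 11: x = 28
step 12: x = 29
step 13: x = 12
step 14: x = 13
step 15: x = 32
The first disagreement with the printout is at step 13, where the value should be x = 12.

step 13, x = 12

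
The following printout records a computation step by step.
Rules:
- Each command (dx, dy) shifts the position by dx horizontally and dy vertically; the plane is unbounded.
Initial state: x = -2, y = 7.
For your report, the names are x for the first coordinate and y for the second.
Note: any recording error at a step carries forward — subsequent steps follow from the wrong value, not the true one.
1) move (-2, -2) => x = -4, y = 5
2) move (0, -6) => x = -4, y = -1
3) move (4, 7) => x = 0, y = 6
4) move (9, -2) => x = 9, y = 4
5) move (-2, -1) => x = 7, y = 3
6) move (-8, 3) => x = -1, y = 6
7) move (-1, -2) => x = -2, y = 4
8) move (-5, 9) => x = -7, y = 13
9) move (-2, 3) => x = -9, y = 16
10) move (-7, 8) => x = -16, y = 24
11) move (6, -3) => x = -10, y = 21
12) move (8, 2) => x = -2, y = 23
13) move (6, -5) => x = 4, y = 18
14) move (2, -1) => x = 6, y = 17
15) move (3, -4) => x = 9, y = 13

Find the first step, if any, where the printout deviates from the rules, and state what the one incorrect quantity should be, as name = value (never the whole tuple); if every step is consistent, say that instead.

no error

Recomputing the run from the initial state:
step 1: x = -4, y = 5
step 2: x = -4, y = -1
step 3: x = 0, y = 6
step 4: x = 9, y = 4
step 5: x = 7, y = 3
step 6: x = -1, y = 6
step 7: x = -2, y = 4
step 8: x = -7, y = 13
step 9: x = -9, y = 16
step 10: x = -16, y = 24
step 11: x = -10, y = 21
step 12: x = -2, y = 23
step 13: x = 4, y = 18
step 14: x = 6, y = 17
step 15: x = 9, y = 13
This matches the printout at every step.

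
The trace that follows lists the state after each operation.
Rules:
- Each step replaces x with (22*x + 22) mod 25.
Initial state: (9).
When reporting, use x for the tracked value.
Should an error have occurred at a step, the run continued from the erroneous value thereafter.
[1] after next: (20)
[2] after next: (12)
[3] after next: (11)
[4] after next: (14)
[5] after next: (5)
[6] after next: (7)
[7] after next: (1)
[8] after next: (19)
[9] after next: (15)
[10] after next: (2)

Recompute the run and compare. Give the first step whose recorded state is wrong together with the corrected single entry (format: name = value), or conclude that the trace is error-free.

Recomputing the run from the initial state:
step 1: x = 20
step 2: x = 12
step 3: x = 11
step 4: x = 14
step 5: x = 5
step 6: x = 7
step 7: x = 1
step 8: x = 19
step 9: x = 15
step 10: x = 2
This matches the trace at every step.

no error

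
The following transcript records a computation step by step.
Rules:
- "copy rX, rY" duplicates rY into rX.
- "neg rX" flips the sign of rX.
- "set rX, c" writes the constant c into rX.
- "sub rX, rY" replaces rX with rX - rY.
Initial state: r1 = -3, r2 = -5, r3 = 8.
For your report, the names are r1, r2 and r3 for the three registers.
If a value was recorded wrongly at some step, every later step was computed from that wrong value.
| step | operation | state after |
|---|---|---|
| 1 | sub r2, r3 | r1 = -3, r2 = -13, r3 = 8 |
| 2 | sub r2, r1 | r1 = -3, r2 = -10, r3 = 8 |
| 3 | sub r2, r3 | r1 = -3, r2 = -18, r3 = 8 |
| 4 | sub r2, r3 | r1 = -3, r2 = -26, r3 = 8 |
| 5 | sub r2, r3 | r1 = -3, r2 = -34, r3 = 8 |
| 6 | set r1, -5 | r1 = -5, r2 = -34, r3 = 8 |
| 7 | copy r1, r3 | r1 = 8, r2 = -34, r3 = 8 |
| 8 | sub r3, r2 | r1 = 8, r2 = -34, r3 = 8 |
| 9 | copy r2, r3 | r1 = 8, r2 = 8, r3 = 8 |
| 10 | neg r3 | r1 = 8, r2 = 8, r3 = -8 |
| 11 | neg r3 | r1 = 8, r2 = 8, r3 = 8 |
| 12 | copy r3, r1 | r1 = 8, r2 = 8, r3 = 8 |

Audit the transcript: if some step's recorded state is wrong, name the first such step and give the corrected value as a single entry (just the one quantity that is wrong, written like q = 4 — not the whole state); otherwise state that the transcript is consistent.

step 8, r3 = 42

1. r2 = -5 - 8 = -13 (consistent with the transcript)
2. r2 = -13 - -3 = -10 (no discrepancy)
3. r2 = -10 - 8 = -18 (matches)
4. r2 = -18 - 8 = -26 (exactly as logged)
5. r2 = -26 - 8 = -34 (in agreement)
6. r1 = -5 (same as recorded)
7. r1 = 8 (no discrepancy)
8. r3 = 8 - -34 = 42 (first mismatch against the transcript)
First incorrect step: 8; the correct value is r3 = 42.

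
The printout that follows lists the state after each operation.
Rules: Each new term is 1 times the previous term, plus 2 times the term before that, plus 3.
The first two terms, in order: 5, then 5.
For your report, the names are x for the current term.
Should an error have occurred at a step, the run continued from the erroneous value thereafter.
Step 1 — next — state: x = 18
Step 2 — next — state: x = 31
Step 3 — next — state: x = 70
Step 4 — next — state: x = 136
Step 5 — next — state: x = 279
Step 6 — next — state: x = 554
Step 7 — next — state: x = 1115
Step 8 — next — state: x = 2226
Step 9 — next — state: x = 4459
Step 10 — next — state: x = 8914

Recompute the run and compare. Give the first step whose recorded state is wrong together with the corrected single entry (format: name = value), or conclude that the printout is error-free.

step 4, x = 135

1. x = 1*(5) + (2)*(5) + (3) = 18 (exactly as logged)
2. x = 1*(18) + (2)*(5) + (3) = 31 (confirmed correct)
3. x = 1*(31) + (2)*(18) + (3) = 70 (confirmed correct)
4. x = 1*(70) + (2)*(31) + (3) = 135 (the printout disagrees here)
That makes step 4 the first incorrect line — x = 135 is what it should show.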